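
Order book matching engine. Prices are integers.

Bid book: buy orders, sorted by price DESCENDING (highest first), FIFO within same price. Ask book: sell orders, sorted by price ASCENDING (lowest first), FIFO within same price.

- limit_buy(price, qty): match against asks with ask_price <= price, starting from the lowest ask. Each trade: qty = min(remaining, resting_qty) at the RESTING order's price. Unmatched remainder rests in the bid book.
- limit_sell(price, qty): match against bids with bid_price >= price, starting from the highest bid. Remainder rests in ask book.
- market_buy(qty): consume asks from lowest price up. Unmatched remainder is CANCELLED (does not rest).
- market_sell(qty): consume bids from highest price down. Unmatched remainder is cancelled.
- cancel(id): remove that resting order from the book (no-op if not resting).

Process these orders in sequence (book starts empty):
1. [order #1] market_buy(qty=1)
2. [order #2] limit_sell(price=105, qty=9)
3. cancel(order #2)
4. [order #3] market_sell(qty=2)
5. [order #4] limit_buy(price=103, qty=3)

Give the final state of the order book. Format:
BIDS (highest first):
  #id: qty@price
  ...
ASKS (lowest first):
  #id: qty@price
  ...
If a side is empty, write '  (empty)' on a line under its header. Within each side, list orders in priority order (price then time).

After op 1 [order #1] market_buy(qty=1): fills=none; bids=[-] asks=[-]
After op 2 [order #2] limit_sell(price=105, qty=9): fills=none; bids=[-] asks=[#2:9@105]
After op 3 cancel(order #2): fills=none; bids=[-] asks=[-]
After op 4 [order #3] market_sell(qty=2): fills=none; bids=[-] asks=[-]
After op 5 [order #4] limit_buy(price=103, qty=3): fills=none; bids=[#4:3@103] asks=[-]

Answer: BIDS (highest first):
  #4: 3@103
ASKS (lowest first):
  (empty)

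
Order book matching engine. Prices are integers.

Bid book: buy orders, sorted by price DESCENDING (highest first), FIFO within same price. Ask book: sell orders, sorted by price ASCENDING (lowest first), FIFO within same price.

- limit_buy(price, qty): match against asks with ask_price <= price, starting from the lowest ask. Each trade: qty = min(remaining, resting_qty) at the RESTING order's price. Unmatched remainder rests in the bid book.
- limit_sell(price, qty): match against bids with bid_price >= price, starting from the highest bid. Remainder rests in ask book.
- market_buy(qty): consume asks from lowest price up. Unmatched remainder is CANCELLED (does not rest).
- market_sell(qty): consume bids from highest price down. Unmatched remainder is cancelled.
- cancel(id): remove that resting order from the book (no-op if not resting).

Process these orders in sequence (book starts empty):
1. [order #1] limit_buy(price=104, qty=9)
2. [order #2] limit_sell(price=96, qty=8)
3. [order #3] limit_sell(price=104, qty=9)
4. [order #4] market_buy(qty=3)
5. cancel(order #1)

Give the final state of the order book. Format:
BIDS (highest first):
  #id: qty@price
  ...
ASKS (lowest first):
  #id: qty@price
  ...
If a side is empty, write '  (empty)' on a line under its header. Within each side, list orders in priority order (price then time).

After op 1 [order #1] limit_buy(price=104, qty=9): fills=none; bids=[#1:9@104] asks=[-]
After op 2 [order #2] limit_sell(price=96, qty=8): fills=#1x#2:8@104; bids=[#1:1@104] asks=[-]
After op 3 [order #3] limit_sell(price=104, qty=9): fills=#1x#3:1@104; bids=[-] asks=[#3:8@104]
After op 4 [order #4] market_buy(qty=3): fills=#4x#3:3@104; bids=[-] asks=[#3:5@104]
After op 5 cancel(order #1): fills=none; bids=[-] asks=[#3:5@104]

Answer: BIDS (highest first):
  (empty)
ASKS (lowest first):
  #3: 5@104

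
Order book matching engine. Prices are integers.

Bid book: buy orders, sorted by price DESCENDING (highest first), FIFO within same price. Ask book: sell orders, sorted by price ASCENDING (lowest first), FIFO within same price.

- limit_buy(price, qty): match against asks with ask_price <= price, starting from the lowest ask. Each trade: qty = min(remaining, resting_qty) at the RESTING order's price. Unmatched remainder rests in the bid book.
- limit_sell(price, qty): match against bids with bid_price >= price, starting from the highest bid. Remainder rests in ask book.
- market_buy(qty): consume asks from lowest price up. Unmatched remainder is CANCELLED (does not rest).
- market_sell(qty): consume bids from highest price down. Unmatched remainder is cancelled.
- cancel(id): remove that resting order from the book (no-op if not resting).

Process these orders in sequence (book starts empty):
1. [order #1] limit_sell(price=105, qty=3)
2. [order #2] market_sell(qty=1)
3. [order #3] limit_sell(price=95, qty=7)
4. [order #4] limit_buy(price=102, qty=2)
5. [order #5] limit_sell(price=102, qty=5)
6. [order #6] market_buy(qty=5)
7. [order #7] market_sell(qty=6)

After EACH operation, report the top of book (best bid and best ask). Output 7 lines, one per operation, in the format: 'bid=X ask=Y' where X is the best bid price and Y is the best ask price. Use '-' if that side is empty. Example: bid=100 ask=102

Answer: bid=- ask=105
bid=- ask=105
bid=- ask=95
bid=- ask=95
bid=- ask=95
bid=- ask=102
bid=- ask=102

Derivation:
After op 1 [order #1] limit_sell(price=105, qty=3): fills=none; bids=[-] asks=[#1:3@105]
After op 2 [order #2] market_sell(qty=1): fills=none; bids=[-] asks=[#1:3@105]
After op 3 [order #3] limit_sell(price=95, qty=7): fills=none; bids=[-] asks=[#3:7@95 #1:3@105]
After op 4 [order #4] limit_buy(price=102, qty=2): fills=#4x#3:2@95; bids=[-] asks=[#3:5@95 #1:3@105]
After op 5 [order #5] limit_sell(price=102, qty=5): fills=none; bids=[-] asks=[#3:5@95 #5:5@102 #1:3@105]
After op 6 [order #6] market_buy(qty=5): fills=#6x#3:5@95; bids=[-] asks=[#5:5@102 #1:3@105]
After op 7 [order #7] market_sell(qty=6): fills=none; bids=[-] asks=[#5:5@102 #1:3@105]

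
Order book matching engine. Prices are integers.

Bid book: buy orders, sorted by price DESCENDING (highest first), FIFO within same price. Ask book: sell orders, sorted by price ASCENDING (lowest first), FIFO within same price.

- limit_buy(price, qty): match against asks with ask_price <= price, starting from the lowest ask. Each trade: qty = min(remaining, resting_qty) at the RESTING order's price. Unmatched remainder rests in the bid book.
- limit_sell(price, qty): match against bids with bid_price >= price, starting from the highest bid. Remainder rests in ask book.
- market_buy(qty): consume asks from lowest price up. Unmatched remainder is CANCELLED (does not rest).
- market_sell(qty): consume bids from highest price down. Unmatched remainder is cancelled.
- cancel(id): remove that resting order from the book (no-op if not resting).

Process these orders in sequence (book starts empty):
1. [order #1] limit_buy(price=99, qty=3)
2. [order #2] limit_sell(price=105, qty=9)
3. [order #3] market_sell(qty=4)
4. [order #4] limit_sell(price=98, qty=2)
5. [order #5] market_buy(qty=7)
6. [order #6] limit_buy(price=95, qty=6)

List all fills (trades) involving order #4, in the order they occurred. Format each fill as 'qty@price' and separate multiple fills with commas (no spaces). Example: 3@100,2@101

Answer: 2@98

Derivation:
After op 1 [order #1] limit_buy(price=99, qty=3): fills=none; bids=[#1:3@99] asks=[-]
After op 2 [order #2] limit_sell(price=105, qty=9): fills=none; bids=[#1:3@99] asks=[#2:9@105]
After op 3 [order #3] market_sell(qty=4): fills=#1x#3:3@99; bids=[-] asks=[#2:9@105]
After op 4 [order #4] limit_sell(price=98, qty=2): fills=none; bids=[-] asks=[#4:2@98 #2:9@105]
After op 5 [order #5] market_buy(qty=7): fills=#5x#4:2@98 #5x#2:5@105; bids=[-] asks=[#2:4@105]
After op 6 [order #6] limit_buy(price=95, qty=6): fills=none; bids=[#6:6@95] asks=[#2:4@105]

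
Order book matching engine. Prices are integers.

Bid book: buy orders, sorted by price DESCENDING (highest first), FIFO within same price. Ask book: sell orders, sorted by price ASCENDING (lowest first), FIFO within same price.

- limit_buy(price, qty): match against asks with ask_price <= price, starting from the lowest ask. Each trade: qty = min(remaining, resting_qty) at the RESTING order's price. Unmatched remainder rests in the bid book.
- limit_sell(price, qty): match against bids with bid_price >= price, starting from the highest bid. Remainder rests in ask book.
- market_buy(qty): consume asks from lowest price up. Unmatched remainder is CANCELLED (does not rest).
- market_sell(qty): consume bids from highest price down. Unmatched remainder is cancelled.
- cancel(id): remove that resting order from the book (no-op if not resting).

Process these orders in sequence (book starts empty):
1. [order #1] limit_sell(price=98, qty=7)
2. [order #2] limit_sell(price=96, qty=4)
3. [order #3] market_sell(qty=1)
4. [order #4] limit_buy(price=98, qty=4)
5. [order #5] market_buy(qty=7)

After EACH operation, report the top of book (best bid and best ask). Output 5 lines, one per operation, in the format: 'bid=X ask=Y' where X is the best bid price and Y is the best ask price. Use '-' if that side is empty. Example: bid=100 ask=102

Answer: bid=- ask=98
bid=- ask=96
bid=- ask=96
bid=- ask=98
bid=- ask=-

Derivation:
After op 1 [order #1] limit_sell(price=98, qty=7): fills=none; bids=[-] asks=[#1:7@98]
After op 2 [order #2] limit_sell(price=96, qty=4): fills=none; bids=[-] asks=[#2:4@96 #1:7@98]
After op 3 [order #3] market_sell(qty=1): fills=none; bids=[-] asks=[#2:4@96 #1:7@98]
After op 4 [order #4] limit_buy(price=98, qty=4): fills=#4x#2:4@96; bids=[-] asks=[#1:7@98]
After op 5 [order #5] market_buy(qty=7): fills=#5x#1:7@98; bids=[-] asks=[-]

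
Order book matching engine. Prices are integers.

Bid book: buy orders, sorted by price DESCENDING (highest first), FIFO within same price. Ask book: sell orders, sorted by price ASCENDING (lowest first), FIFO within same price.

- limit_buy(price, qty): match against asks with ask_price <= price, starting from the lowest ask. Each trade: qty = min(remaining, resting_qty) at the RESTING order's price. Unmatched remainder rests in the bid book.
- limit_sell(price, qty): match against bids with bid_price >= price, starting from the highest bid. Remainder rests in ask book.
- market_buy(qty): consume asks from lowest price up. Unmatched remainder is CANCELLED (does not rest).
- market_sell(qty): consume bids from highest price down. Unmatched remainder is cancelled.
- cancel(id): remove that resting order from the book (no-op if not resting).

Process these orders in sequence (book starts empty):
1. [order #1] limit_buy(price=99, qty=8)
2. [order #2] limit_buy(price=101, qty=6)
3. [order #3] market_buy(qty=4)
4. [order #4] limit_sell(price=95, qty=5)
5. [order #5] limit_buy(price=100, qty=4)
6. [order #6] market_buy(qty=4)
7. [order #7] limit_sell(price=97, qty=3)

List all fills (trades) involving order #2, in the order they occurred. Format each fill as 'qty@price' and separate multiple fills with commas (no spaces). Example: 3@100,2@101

After op 1 [order #1] limit_buy(price=99, qty=8): fills=none; bids=[#1:8@99] asks=[-]
After op 2 [order #2] limit_buy(price=101, qty=6): fills=none; bids=[#2:6@101 #1:8@99] asks=[-]
After op 3 [order #3] market_buy(qty=4): fills=none; bids=[#2:6@101 #1:8@99] asks=[-]
After op 4 [order #4] limit_sell(price=95, qty=5): fills=#2x#4:5@101; bids=[#2:1@101 #1:8@99] asks=[-]
After op 5 [order #5] limit_buy(price=100, qty=4): fills=none; bids=[#2:1@101 #5:4@100 #1:8@99] asks=[-]
After op 6 [order #6] market_buy(qty=4): fills=none; bids=[#2:1@101 #5:4@100 #1:8@99] asks=[-]
After op 7 [order #7] limit_sell(price=97, qty=3): fills=#2x#7:1@101 #5x#7:2@100; bids=[#5:2@100 #1:8@99] asks=[-]

Answer: 5@101,1@101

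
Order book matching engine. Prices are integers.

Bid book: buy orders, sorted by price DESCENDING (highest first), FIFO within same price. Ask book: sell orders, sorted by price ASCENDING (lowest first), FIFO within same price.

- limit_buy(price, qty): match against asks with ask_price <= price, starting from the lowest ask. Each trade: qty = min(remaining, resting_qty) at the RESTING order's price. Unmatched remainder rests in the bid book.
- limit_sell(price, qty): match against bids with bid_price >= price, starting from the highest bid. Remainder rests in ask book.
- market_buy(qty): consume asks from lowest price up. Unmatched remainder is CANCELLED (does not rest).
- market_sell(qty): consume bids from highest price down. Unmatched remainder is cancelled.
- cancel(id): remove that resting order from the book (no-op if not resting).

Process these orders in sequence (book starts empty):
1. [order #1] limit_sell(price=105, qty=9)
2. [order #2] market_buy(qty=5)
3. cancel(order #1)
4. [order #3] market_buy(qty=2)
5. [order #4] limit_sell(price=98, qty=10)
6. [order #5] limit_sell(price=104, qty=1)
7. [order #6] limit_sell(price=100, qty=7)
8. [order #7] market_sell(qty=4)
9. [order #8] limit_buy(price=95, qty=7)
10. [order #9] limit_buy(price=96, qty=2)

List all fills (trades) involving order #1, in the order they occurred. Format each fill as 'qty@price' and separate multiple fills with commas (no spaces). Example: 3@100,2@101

After op 1 [order #1] limit_sell(price=105, qty=9): fills=none; bids=[-] asks=[#1:9@105]
After op 2 [order #2] market_buy(qty=5): fills=#2x#1:5@105; bids=[-] asks=[#1:4@105]
After op 3 cancel(order #1): fills=none; bids=[-] asks=[-]
After op 4 [order #3] market_buy(qty=2): fills=none; bids=[-] asks=[-]
After op 5 [order #4] limit_sell(price=98, qty=10): fills=none; bids=[-] asks=[#4:10@98]
After op 6 [order #5] limit_sell(price=104, qty=1): fills=none; bids=[-] asks=[#4:10@98 #5:1@104]
After op 7 [order #6] limit_sell(price=100, qty=7): fills=none; bids=[-] asks=[#4:10@98 #6:7@100 #5:1@104]
After op 8 [order #7] market_sell(qty=4): fills=none; bids=[-] asks=[#4:10@98 #6:7@100 #5:1@104]
After op 9 [order #8] limit_buy(price=95, qty=7): fills=none; bids=[#8:7@95] asks=[#4:10@98 #6:7@100 #5:1@104]
After op 10 [order #9] limit_buy(price=96, qty=2): fills=none; bids=[#9:2@96 #8:7@95] asks=[#4:10@98 #6:7@100 #5:1@104]

Answer: 5@105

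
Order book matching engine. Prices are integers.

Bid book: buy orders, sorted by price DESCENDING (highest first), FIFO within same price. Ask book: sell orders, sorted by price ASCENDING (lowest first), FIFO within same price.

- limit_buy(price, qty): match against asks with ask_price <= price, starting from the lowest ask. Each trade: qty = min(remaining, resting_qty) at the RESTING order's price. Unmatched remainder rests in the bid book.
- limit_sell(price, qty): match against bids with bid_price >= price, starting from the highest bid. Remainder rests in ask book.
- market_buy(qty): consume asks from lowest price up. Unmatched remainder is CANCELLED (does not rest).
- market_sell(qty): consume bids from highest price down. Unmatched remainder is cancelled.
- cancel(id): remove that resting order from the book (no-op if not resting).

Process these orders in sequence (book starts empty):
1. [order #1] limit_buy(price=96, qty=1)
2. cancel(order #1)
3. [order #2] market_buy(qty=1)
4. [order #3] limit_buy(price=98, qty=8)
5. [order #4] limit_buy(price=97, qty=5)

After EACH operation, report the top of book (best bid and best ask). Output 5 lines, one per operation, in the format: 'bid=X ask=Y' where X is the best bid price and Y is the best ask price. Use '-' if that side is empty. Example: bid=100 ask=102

After op 1 [order #1] limit_buy(price=96, qty=1): fills=none; bids=[#1:1@96] asks=[-]
After op 2 cancel(order #1): fills=none; bids=[-] asks=[-]
After op 3 [order #2] market_buy(qty=1): fills=none; bids=[-] asks=[-]
After op 4 [order #3] limit_buy(price=98, qty=8): fills=none; bids=[#3:8@98] asks=[-]
After op 5 [order #4] limit_buy(price=97, qty=5): fills=none; bids=[#3:8@98 #4:5@97] asks=[-]

Answer: bid=96 ask=-
bid=- ask=-
bid=- ask=-
bid=98 ask=-
bid=98 ask=-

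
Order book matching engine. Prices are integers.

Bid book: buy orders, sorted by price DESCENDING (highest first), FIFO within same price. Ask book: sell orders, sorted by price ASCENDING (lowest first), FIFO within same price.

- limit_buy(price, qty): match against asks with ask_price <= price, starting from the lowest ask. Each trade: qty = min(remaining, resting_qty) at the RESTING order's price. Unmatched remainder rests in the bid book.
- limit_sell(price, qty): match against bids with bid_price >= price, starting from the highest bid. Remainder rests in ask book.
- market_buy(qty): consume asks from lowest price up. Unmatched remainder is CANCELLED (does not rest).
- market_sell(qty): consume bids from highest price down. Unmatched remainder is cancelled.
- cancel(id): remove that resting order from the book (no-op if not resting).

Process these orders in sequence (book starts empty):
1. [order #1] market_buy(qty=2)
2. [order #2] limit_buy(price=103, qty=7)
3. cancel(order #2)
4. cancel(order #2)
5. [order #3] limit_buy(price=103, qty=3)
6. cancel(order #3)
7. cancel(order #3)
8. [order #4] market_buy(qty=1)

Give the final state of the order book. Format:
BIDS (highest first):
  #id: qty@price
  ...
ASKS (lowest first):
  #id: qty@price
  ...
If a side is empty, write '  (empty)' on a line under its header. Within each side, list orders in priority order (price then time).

After op 1 [order #1] market_buy(qty=2): fills=none; bids=[-] asks=[-]
After op 2 [order #2] limit_buy(price=103, qty=7): fills=none; bids=[#2:7@103] asks=[-]
After op 3 cancel(order #2): fills=none; bids=[-] asks=[-]
After op 4 cancel(order #2): fills=none; bids=[-] asks=[-]
After op 5 [order #3] limit_buy(price=103, qty=3): fills=none; bids=[#3:3@103] asks=[-]
After op 6 cancel(order #3): fills=none; bids=[-] asks=[-]
After op 7 cancel(order #3): fills=none; bids=[-] asks=[-]
After op 8 [order #4] market_buy(qty=1): fills=none; bids=[-] asks=[-]

Answer: BIDS (highest first):
  (empty)
ASKS (lowest first):
  (empty)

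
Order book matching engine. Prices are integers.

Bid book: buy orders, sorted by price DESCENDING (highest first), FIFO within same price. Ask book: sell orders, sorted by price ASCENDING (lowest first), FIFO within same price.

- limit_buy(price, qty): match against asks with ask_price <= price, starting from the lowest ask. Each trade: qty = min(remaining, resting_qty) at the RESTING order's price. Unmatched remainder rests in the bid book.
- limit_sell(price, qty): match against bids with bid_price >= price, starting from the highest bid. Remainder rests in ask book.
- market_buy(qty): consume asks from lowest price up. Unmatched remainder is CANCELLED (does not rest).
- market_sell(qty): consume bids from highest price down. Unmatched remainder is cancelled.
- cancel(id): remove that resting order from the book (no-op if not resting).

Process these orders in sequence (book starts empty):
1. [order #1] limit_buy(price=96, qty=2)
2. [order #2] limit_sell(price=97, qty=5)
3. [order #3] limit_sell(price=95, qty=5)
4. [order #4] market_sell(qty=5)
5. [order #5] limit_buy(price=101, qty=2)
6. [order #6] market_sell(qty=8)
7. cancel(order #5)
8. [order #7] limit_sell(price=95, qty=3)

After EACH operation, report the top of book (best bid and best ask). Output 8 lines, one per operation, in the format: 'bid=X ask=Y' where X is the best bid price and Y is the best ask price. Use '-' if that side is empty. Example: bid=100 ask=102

After op 1 [order #1] limit_buy(price=96, qty=2): fills=none; bids=[#1:2@96] asks=[-]
After op 2 [order #2] limit_sell(price=97, qty=5): fills=none; bids=[#1:2@96] asks=[#2:5@97]
After op 3 [order #3] limit_sell(price=95, qty=5): fills=#1x#3:2@96; bids=[-] asks=[#3:3@95 #2:5@97]
After op 4 [order #4] market_sell(qty=5): fills=none; bids=[-] asks=[#3:3@95 #2:5@97]
After op 5 [order #5] limit_buy(price=101, qty=2): fills=#5x#3:2@95; bids=[-] asks=[#3:1@95 #2:5@97]
After op 6 [order #6] market_sell(qty=8): fills=none; bids=[-] asks=[#3:1@95 #2:5@97]
After op 7 cancel(order #5): fills=none; bids=[-] asks=[#3:1@95 #2:5@97]
After op 8 [order #7] limit_sell(price=95, qty=3): fills=none; bids=[-] asks=[#3:1@95 #7:3@95 #2:5@97]

Answer: bid=96 ask=-
bid=96 ask=97
bid=- ask=95
bid=- ask=95
bid=- ask=95
bid=- ask=95
bid=- ask=95
bid=- ask=95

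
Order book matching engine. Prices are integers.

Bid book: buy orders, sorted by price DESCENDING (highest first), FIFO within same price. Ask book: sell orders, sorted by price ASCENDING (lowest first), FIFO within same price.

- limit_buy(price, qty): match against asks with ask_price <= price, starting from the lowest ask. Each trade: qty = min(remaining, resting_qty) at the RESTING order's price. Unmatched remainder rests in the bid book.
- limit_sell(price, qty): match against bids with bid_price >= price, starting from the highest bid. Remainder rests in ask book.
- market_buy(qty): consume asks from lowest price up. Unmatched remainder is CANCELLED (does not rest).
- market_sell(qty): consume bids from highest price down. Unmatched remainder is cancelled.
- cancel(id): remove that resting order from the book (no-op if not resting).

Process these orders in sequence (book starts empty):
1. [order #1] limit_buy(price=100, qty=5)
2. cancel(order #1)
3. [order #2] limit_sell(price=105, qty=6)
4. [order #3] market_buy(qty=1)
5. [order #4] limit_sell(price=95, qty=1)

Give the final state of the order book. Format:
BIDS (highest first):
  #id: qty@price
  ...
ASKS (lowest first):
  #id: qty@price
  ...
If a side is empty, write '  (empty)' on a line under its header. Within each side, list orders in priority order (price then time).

Answer: BIDS (highest first):
  (empty)
ASKS (lowest first):
  #4: 1@95
  #2: 5@105

Derivation:
After op 1 [order #1] limit_buy(price=100, qty=5): fills=none; bids=[#1:5@100] asks=[-]
After op 2 cancel(order #1): fills=none; bids=[-] asks=[-]
After op 3 [order #2] limit_sell(price=105, qty=6): fills=none; bids=[-] asks=[#2:6@105]
After op 4 [order #3] market_buy(qty=1): fills=#3x#2:1@105; bids=[-] asks=[#2:5@105]
After op 5 [order #4] limit_sell(price=95, qty=1): fills=none; bids=[-] asks=[#4:1@95 #2:5@105]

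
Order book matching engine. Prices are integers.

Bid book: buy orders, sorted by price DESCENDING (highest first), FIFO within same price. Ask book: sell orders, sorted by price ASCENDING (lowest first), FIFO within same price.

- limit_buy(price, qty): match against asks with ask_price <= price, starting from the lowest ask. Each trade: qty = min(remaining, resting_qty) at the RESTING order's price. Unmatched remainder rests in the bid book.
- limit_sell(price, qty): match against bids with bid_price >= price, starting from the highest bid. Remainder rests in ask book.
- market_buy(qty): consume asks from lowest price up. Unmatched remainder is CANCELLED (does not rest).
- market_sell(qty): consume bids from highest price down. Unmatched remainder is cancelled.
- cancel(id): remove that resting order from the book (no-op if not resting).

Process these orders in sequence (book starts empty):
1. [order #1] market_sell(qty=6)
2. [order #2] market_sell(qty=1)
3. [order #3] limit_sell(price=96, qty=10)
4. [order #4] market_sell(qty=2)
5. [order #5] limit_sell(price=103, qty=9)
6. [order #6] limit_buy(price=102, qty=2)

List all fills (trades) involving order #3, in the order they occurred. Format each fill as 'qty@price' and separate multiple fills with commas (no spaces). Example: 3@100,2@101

Answer: 2@96

Derivation:
After op 1 [order #1] market_sell(qty=6): fills=none; bids=[-] asks=[-]
After op 2 [order #2] market_sell(qty=1): fills=none; bids=[-] asks=[-]
After op 3 [order #3] limit_sell(price=96, qty=10): fills=none; bids=[-] asks=[#3:10@96]
After op 4 [order #4] market_sell(qty=2): fills=none; bids=[-] asks=[#3:10@96]
After op 5 [order #5] limit_sell(price=103, qty=9): fills=none; bids=[-] asks=[#3:10@96 #5:9@103]
After op 6 [order #6] limit_buy(price=102, qty=2): fills=#6x#3:2@96; bids=[-] asks=[#3:8@96 #5:9@103]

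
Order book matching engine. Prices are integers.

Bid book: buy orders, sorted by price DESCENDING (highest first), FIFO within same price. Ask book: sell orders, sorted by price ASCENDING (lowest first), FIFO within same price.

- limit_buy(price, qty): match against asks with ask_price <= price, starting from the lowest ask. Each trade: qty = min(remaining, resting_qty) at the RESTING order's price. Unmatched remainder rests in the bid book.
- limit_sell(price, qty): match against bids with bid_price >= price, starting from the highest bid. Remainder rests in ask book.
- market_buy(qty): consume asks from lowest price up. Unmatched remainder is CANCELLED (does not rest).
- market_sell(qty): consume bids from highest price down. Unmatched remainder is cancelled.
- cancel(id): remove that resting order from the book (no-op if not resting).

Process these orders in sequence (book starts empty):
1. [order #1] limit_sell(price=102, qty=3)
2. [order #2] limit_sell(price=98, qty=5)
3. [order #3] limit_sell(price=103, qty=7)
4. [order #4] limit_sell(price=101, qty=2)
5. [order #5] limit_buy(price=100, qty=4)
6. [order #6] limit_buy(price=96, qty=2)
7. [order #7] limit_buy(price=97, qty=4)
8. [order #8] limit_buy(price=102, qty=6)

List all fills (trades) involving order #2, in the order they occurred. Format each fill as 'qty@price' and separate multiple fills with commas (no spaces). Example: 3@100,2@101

After op 1 [order #1] limit_sell(price=102, qty=3): fills=none; bids=[-] asks=[#1:3@102]
After op 2 [order #2] limit_sell(price=98, qty=5): fills=none; bids=[-] asks=[#2:5@98 #1:3@102]
After op 3 [order #3] limit_sell(price=103, qty=7): fills=none; bids=[-] asks=[#2:5@98 #1:3@102 #3:7@103]
After op 4 [order #4] limit_sell(price=101, qty=2): fills=none; bids=[-] asks=[#2:5@98 #4:2@101 #1:3@102 #3:7@103]
After op 5 [order #5] limit_buy(price=100, qty=4): fills=#5x#2:4@98; bids=[-] asks=[#2:1@98 #4:2@101 #1:3@102 #3:7@103]
After op 6 [order #6] limit_buy(price=96, qty=2): fills=none; bids=[#6:2@96] asks=[#2:1@98 #4:2@101 #1:3@102 #3:7@103]
After op 7 [order #7] limit_buy(price=97, qty=4): fills=none; bids=[#7:4@97 #6:2@96] asks=[#2:1@98 #4:2@101 #1:3@102 #3:7@103]
After op 8 [order #8] limit_buy(price=102, qty=6): fills=#8x#2:1@98 #8x#4:2@101 #8x#1:3@102; bids=[#7:4@97 #6:2@96] asks=[#3:7@103]

Answer: 4@98,1@98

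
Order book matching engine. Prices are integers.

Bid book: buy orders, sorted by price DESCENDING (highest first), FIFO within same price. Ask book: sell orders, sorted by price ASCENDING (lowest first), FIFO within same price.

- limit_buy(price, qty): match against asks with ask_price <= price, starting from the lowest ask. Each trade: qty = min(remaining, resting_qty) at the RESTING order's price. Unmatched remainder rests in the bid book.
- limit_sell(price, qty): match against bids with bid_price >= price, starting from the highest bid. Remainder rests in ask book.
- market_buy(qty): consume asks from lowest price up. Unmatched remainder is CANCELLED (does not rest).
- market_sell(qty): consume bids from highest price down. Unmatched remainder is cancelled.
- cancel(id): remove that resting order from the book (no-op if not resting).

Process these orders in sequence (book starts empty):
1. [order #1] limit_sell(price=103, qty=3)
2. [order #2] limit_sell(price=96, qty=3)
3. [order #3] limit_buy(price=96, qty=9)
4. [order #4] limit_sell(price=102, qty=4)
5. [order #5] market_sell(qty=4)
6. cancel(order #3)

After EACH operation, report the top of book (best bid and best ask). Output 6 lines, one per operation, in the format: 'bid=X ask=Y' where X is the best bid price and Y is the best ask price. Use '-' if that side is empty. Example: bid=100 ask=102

After op 1 [order #1] limit_sell(price=103, qty=3): fills=none; bids=[-] asks=[#1:3@103]
After op 2 [order #2] limit_sell(price=96, qty=3): fills=none; bids=[-] asks=[#2:3@96 #1:3@103]
After op 3 [order #3] limit_buy(price=96, qty=9): fills=#3x#2:3@96; bids=[#3:6@96] asks=[#1:3@103]
After op 4 [order #4] limit_sell(price=102, qty=4): fills=none; bids=[#3:6@96] asks=[#4:4@102 #1:3@103]
After op 5 [order #5] market_sell(qty=4): fills=#3x#5:4@96; bids=[#3:2@96] asks=[#4:4@102 #1:3@103]
After op 6 cancel(order #3): fills=none; bids=[-] asks=[#4:4@102 #1:3@103]

Answer: bid=- ask=103
bid=- ask=96
bid=96 ask=103
bid=96 ask=102
bid=96 ask=102
bid=- ask=102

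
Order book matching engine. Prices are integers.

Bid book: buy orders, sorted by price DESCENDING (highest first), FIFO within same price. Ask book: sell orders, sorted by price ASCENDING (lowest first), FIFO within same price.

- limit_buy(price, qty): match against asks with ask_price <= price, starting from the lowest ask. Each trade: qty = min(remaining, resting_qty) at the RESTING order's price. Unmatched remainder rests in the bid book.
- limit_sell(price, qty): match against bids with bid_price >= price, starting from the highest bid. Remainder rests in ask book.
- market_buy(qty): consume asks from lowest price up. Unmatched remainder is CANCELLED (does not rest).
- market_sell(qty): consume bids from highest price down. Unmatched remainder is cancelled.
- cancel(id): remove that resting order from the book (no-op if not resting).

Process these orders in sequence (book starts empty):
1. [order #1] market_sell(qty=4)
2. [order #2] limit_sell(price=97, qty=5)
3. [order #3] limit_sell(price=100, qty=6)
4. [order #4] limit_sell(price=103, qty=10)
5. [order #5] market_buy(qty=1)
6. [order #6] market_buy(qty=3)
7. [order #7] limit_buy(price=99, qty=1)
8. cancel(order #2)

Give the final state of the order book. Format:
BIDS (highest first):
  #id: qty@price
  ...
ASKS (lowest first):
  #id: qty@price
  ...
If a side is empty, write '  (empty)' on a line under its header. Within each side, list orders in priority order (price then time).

After op 1 [order #1] market_sell(qty=4): fills=none; bids=[-] asks=[-]
After op 2 [order #2] limit_sell(price=97, qty=5): fills=none; bids=[-] asks=[#2:5@97]
After op 3 [order #3] limit_sell(price=100, qty=6): fills=none; bids=[-] asks=[#2:5@97 #3:6@100]
After op 4 [order #4] limit_sell(price=103, qty=10): fills=none; bids=[-] asks=[#2:5@97 #3:6@100 #4:10@103]
After op 5 [order #5] market_buy(qty=1): fills=#5x#2:1@97; bids=[-] asks=[#2:4@97 #3:6@100 #4:10@103]
After op 6 [order #6] market_buy(qty=3): fills=#6x#2:3@97; bids=[-] asks=[#2:1@97 #3:6@100 #4:10@103]
After op 7 [order #7] limit_buy(price=99, qty=1): fills=#7x#2:1@97; bids=[-] asks=[#3:6@100 #4:10@103]
After op 8 cancel(order #2): fills=none; bids=[-] asks=[#3:6@100 #4:10@103]

Answer: BIDS (highest first):
  (empty)
ASKS (lowest first):
  #3: 6@100
  #4: 10@103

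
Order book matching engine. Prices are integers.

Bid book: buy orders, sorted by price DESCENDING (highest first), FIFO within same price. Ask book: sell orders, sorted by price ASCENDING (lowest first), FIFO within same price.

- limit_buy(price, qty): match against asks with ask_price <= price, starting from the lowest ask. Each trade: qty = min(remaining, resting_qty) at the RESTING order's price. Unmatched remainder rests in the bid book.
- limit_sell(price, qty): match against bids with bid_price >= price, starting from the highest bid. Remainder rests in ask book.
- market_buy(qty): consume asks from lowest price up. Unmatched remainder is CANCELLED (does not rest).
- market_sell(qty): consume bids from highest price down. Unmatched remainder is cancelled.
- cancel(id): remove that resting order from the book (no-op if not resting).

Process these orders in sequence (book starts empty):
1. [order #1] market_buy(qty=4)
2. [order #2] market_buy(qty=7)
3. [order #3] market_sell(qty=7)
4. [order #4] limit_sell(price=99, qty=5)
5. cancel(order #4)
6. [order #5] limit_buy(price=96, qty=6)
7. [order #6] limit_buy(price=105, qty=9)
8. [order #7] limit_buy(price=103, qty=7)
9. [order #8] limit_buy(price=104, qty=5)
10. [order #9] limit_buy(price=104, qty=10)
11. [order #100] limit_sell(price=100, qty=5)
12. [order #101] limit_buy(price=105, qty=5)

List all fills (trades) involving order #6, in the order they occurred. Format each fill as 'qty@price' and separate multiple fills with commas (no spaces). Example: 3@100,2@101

Answer: 5@105

Derivation:
After op 1 [order #1] market_buy(qty=4): fills=none; bids=[-] asks=[-]
After op 2 [order #2] market_buy(qty=7): fills=none; bids=[-] asks=[-]
After op 3 [order #3] market_sell(qty=7): fills=none; bids=[-] asks=[-]
After op 4 [order #4] limit_sell(price=99, qty=5): fills=none; bids=[-] asks=[#4:5@99]
After op 5 cancel(order #4): fills=none; bids=[-] asks=[-]
After op 6 [order #5] limit_buy(price=96, qty=6): fills=none; bids=[#5:6@96] asks=[-]
After op 7 [order #6] limit_buy(price=105, qty=9): fills=none; bids=[#6:9@105 #5:6@96] asks=[-]
After op 8 [order #7] limit_buy(price=103, qty=7): fills=none; bids=[#6:9@105 #7:7@103 #5:6@96] asks=[-]
After op 9 [order #8] limit_buy(price=104, qty=5): fills=none; bids=[#6:9@105 #8:5@104 #7:7@103 #5:6@96] asks=[-]
After op 10 [order #9] limit_buy(price=104, qty=10): fills=none; bids=[#6:9@105 #8:5@104 #9:10@104 #7:7@103 #5:6@96] asks=[-]
After op 11 [order #100] limit_sell(price=100, qty=5): fills=#6x#100:5@105; bids=[#6:4@105 #8:5@104 #9:10@104 #7:7@103 #5:6@96] asks=[-]
After op 12 [order #101] limit_buy(price=105, qty=5): fills=none; bids=[#6:4@105 #101:5@105 #8:5@104 #9:10@104 #7:7@103 #5:6@96] asks=[-]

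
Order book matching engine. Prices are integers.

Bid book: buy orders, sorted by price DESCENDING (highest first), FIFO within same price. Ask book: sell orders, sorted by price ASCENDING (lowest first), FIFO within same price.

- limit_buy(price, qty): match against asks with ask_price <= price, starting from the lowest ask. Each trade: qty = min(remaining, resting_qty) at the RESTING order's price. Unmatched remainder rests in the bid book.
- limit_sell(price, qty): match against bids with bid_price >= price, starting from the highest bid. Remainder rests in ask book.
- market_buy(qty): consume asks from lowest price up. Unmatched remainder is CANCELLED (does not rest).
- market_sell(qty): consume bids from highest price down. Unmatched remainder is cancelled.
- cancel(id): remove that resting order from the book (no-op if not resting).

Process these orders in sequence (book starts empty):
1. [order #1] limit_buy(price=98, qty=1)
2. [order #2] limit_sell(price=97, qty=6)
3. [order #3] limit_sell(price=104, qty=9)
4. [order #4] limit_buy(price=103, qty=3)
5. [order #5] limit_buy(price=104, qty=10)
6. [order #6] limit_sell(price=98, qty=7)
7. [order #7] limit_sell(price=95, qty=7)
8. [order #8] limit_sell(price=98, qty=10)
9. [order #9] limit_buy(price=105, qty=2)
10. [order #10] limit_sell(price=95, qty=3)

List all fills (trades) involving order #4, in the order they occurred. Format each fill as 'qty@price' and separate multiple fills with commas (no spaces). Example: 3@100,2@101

Answer: 3@97

Derivation:
After op 1 [order #1] limit_buy(price=98, qty=1): fills=none; bids=[#1:1@98] asks=[-]
After op 2 [order #2] limit_sell(price=97, qty=6): fills=#1x#2:1@98; bids=[-] asks=[#2:5@97]
After op 3 [order #3] limit_sell(price=104, qty=9): fills=none; bids=[-] asks=[#2:5@97 #3:9@104]
After op 4 [order #4] limit_buy(price=103, qty=3): fills=#4x#2:3@97; bids=[-] asks=[#2:2@97 #3:9@104]
After op 5 [order #5] limit_buy(price=104, qty=10): fills=#5x#2:2@97 #5x#3:8@104; bids=[-] asks=[#3:1@104]
After op 6 [order #6] limit_sell(price=98, qty=7): fills=none; bids=[-] asks=[#6:7@98 #3:1@104]
After op 7 [order #7] limit_sell(price=95, qty=7): fills=none; bids=[-] asks=[#7:7@95 #6:7@98 #3:1@104]
After op 8 [order #8] limit_sell(price=98, qty=10): fills=none; bids=[-] asks=[#7:7@95 #6:7@98 #8:10@98 #3:1@104]
After op 9 [order #9] limit_buy(price=105, qty=2): fills=#9x#7:2@95; bids=[-] asks=[#7:5@95 #6:7@98 #8:10@98 #3:1@104]
After op 10 [order #10] limit_sell(price=95, qty=3): fills=none; bids=[-] asks=[#7:5@95 #10:3@95 #6:7@98 #8:10@98 #3:1@104]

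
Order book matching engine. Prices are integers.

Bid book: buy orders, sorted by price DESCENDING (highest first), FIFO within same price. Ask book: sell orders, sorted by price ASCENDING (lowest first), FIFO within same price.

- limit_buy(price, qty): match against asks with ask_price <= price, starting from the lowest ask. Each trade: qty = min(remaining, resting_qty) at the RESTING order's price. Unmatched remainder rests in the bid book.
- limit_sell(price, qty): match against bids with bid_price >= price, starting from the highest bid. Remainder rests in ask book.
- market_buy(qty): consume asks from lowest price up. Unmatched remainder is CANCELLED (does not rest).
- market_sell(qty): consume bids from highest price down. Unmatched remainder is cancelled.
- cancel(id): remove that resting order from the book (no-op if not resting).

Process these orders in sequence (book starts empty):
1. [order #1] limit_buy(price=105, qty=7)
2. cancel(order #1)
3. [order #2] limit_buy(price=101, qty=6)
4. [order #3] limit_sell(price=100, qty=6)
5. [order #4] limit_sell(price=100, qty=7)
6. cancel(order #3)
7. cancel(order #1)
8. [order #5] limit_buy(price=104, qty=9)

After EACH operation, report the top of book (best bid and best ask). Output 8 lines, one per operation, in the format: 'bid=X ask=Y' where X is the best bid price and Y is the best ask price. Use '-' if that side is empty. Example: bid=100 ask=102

After op 1 [order #1] limit_buy(price=105, qty=7): fills=none; bids=[#1:7@105] asks=[-]
After op 2 cancel(order #1): fills=none; bids=[-] asks=[-]
After op 3 [order #2] limit_buy(price=101, qty=6): fills=none; bids=[#2:6@101] asks=[-]
After op 4 [order #3] limit_sell(price=100, qty=6): fills=#2x#3:6@101; bids=[-] asks=[-]
After op 5 [order #4] limit_sell(price=100, qty=7): fills=none; bids=[-] asks=[#4:7@100]
After op 6 cancel(order #3): fills=none; bids=[-] asks=[#4:7@100]
After op 7 cancel(order #1): fills=none; bids=[-] asks=[#4:7@100]
After op 8 [order #5] limit_buy(price=104, qty=9): fills=#5x#4:7@100; bids=[#5:2@104] asks=[-]

Answer: bid=105 ask=-
bid=- ask=-
bid=101 ask=-
bid=- ask=-
bid=- ask=100
bid=- ask=100
bid=- ask=100
bid=104 ask=-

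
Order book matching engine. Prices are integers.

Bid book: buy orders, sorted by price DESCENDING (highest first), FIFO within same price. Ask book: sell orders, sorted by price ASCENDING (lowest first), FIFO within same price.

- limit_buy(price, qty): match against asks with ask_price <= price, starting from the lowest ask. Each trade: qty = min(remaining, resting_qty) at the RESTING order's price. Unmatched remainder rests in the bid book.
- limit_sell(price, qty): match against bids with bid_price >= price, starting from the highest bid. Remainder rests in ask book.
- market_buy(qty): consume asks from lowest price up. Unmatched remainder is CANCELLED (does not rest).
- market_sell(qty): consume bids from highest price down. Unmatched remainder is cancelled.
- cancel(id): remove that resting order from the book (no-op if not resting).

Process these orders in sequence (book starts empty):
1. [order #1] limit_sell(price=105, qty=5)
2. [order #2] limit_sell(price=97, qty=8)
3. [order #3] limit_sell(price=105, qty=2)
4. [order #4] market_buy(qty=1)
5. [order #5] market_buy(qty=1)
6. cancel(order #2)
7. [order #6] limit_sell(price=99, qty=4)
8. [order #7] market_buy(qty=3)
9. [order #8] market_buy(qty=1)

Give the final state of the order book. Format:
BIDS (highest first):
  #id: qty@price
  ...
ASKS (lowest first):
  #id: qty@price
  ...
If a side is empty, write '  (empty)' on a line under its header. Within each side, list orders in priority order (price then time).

After op 1 [order #1] limit_sell(price=105, qty=5): fills=none; bids=[-] asks=[#1:5@105]
After op 2 [order #2] limit_sell(price=97, qty=8): fills=none; bids=[-] asks=[#2:8@97 #1:5@105]
After op 3 [order #3] limit_sell(price=105, qty=2): fills=none; bids=[-] asks=[#2:8@97 #1:5@105 #3:2@105]
After op 4 [order #4] market_buy(qty=1): fills=#4x#2:1@97; bids=[-] asks=[#2:7@97 #1:5@105 #3:2@105]
After op 5 [order #5] market_buy(qty=1): fills=#5x#2:1@97; bids=[-] asks=[#2:6@97 #1:5@105 #3:2@105]
After op 6 cancel(order #2): fills=none; bids=[-] asks=[#1:5@105 #3:2@105]
After op 7 [order #6] limit_sell(price=99, qty=4): fills=none; bids=[-] asks=[#6:4@99 #1:5@105 #3:2@105]
After op 8 [order #7] market_buy(qty=3): fills=#7x#6:3@99; bids=[-] asks=[#6:1@99 #1:5@105 #3:2@105]
After op 9 [order #8] market_buy(qty=1): fills=#8x#6:1@99; bids=[-] asks=[#1:5@105 #3:2@105]

Answer: BIDS (highest first):
  (empty)
ASKS (lowest first):
  #1: 5@105
  #3: 2@105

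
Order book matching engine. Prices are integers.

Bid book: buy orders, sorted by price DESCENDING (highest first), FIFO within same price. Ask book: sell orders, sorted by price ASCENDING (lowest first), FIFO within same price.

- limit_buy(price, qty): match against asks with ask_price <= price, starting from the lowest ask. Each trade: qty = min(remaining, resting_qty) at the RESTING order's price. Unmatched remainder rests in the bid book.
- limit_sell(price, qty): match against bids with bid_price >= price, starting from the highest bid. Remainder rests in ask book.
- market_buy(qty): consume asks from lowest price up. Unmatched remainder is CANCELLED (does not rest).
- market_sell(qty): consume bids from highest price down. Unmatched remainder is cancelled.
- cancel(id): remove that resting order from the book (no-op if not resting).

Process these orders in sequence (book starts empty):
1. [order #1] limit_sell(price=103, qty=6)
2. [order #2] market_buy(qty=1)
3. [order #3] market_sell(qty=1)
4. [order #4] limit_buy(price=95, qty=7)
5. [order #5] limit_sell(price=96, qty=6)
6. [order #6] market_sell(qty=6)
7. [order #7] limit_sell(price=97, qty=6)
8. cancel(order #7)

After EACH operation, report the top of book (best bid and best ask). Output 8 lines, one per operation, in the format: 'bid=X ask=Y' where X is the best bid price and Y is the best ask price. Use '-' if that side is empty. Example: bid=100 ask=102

After op 1 [order #1] limit_sell(price=103, qty=6): fills=none; bids=[-] asks=[#1:6@103]
After op 2 [order #2] market_buy(qty=1): fills=#2x#1:1@103; bids=[-] asks=[#1:5@103]
After op 3 [order #3] market_sell(qty=1): fills=none; bids=[-] asks=[#1:5@103]
After op 4 [order #4] limit_buy(price=95, qty=7): fills=none; bids=[#4:7@95] asks=[#1:5@103]
After op 5 [order #5] limit_sell(price=96, qty=6): fills=none; bids=[#4:7@95] asks=[#5:6@96 #1:5@103]
After op 6 [order #6] market_sell(qty=6): fills=#4x#6:6@95; bids=[#4:1@95] asks=[#5:6@96 #1:5@103]
After op 7 [order #7] limit_sell(price=97, qty=6): fills=none; bids=[#4:1@95] asks=[#5:6@96 #7:6@97 #1:5@103]
After op 8 cancel(order #7): fills=none; bids=[#4:1@95] asks=[#5:6@96 #1:5@103]

Answer: bid=- ask=103
bid=- ask=103
bid=- ask=103
bid=95 ask=103
bid=95 ask=96
bid=95 ask=96
bid=95 ask=96
bid=95 ask=96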